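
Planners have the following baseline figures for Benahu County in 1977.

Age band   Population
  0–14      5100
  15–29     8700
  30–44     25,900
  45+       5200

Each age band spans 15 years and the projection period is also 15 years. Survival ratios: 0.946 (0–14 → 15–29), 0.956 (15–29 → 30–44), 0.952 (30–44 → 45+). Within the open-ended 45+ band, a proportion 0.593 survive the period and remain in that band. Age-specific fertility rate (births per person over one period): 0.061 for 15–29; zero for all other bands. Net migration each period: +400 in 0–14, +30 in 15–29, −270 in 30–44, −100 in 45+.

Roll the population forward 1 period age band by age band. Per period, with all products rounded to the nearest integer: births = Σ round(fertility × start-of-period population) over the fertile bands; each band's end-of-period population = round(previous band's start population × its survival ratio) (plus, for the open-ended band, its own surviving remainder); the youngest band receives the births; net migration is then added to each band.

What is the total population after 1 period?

Period 1:
Births: 8700 × 0.061 = 531
15–29: 5100 × 0.946 = 4825
30–44: 8700 × 0.956 = 8317
45+: 25900 × 0.952 + 5200 × 0.593 = 24657 + 3084 = 27741
Net migration: 0–14 + 400 → 931; 15–29 + 30 → 4855; 30–44 − 270 → 8047; 45+ − 100 → 27641
Giving 931 / 4855 / 8047 / 27641.
Total after period 1: 931 + 4855 + 8047 + 27641 = 41474

41474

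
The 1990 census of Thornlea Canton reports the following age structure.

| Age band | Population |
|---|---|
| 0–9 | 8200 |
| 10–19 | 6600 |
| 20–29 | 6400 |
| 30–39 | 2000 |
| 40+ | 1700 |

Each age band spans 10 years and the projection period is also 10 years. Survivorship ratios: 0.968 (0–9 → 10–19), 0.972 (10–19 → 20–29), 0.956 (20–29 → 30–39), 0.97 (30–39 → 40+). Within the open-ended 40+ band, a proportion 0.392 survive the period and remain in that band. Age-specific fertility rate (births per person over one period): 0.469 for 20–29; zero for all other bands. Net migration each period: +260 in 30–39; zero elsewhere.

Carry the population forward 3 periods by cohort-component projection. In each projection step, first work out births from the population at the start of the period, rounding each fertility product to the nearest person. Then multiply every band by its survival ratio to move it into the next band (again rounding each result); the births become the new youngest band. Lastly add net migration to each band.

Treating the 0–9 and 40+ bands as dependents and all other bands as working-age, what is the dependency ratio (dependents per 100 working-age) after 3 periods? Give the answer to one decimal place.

Numbering the groups 1..5 from youngest to oldest:
Period 1.
Births: 6400 * 0.469 = 3002
Group 2: 8200 * 0.968 = 7938
Group 3: 6600 * 0.972 = 6415
Group 4: 6400 * 0.956 = 6118
Group 5: 2000 * 0.97 + 1700 * 0.392 = 1940 + 666 = 2606
Net migration: Group 4 + 260 → 6378
Giving 3002 / 7938 / 6415 / 6378 / 2606.
Period 2.
Births: 6415 * 0.469 = 3009
Group 2: 3002 * 0.968 = 2906
Group 3: 7938 * 0.972 = 7716
Group 4: 6415 * 0.956 = 6133
Group 5: 6378 * 0.97 + 2606 * 0.392 = 6187 + 1022 = 7209
Net migration: Group 4 + 260 → 6393
Giving 3009 / 2906 / 7716 / 6393 / 7209.
Period 3.
Births: 7716 * 0.469 = 3619
Group 2: 3009 * 0.968 = 2913
Group 3: 2906 * 0.972 = 2825
Group 4: 7716 * 0.956 = 7376
Group 5: 6393 * 0.97 + 7209 * 0.392 = 6201 + 2826 = 9027
Net migration: Group 4 + 260 → 7636
Giving 3619 / 2913 / 2825 / 7636 / 9027.
Dependents (band 0–9 + band 40+) = 3619 + 9027 = 12646; working-age = 13374; ratio = 12646/13374 × 100 = 94.6

94.6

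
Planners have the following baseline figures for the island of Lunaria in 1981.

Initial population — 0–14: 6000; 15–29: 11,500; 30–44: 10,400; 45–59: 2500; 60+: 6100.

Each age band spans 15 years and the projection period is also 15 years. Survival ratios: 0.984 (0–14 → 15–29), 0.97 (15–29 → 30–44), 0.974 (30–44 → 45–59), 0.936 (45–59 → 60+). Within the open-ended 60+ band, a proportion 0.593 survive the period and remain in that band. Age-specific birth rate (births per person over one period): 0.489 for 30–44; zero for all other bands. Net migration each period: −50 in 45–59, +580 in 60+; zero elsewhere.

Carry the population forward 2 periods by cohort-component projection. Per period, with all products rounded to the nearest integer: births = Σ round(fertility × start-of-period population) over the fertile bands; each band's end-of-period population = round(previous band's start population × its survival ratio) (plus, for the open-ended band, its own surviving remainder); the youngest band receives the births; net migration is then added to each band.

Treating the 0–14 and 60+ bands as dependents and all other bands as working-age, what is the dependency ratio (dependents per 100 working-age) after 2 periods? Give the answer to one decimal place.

Call the groups 1 to 5, youngest first.
[period 1]
Births: 10400 × 0.489 = 5086
Group 2: 6000 × 0.984 = 5904
Group 3: 11500 × 0.97 = 11155
Group 4: 10400 × 0.974 = 10130
Group 5: 2500 × 0.936 + 6100 × 0.593 = 2340 + 3617 = 5957
Net migration: Group 4 − 50 → 10080; Group 5 + 580 → 6537
Giving 5086 / 5904 / 11155 / 10080 / 6537.
[period 2]
Births: 11155 × 0.489 = 5455
Group 2: 5086 × 0.984 = 5005
Group 3: 5904 × 0.97 = 5727
Group 4: 11155 × 0.974 = 10865
Group 5: 10080 × 0.936 + 6537 × 0.593 = 9435 + 3876 = 13311
Net migration: Group 4 − 50 → 10815; Group 5 + 580 → 13891
Giving 5455 / 5005 / 5727 / 10815 / 13891.
Dependents (band 0–14 + band 60+) = 5455 + 13891 = 19346; working-age = 21547; ratio = 19346/21547 × 100 = 89.8

89.8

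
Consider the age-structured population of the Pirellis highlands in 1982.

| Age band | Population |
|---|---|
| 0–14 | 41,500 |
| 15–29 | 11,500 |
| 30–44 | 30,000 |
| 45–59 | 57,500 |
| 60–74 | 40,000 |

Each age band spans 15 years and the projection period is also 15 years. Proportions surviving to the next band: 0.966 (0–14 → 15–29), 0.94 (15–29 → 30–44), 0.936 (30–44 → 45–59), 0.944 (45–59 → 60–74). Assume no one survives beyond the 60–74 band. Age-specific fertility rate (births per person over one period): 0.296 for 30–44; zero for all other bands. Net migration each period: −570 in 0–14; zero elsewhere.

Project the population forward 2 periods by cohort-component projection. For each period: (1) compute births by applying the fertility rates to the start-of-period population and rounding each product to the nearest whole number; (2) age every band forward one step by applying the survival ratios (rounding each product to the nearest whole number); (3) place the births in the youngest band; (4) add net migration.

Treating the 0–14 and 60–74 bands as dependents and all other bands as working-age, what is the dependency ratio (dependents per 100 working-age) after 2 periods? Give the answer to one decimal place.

52.2

Numbering the groups 1..5 from youngest to oldest:
— Period 1 —
Births: 30000 * 0.296 = 8880
Group 2: 41500 * 0.966 = 40089
Group 3: 11500 * 0.94 = 10810
Group 4: 30000 * 0.936 = 28080
Group 5: 57500 * 0.944 = 54280
Net migration: Group 1 − 570 → 8310
End of period: [8310, 40089, 10810, 28080, 54280]
— Period 2 —
Births: 10810 * 0.296 = 3200
Group 2: 8310 * 0.966 = 8027
Group 3: 40089 * 0.94 = 37684
Group 4: 10810 * 0.936 = 10118
Group 5: 28080 * 0.944 = 26508
Net migration: Group 1 − 570 → 2630
End of period: [2630, 8027, 37684, 10118, 26508]
Dependents (band 0–14 + band 60–74) = 2630 + 26508 = 29138; working-age = 55829; ratio = 29138/55829 × 100 = 52.2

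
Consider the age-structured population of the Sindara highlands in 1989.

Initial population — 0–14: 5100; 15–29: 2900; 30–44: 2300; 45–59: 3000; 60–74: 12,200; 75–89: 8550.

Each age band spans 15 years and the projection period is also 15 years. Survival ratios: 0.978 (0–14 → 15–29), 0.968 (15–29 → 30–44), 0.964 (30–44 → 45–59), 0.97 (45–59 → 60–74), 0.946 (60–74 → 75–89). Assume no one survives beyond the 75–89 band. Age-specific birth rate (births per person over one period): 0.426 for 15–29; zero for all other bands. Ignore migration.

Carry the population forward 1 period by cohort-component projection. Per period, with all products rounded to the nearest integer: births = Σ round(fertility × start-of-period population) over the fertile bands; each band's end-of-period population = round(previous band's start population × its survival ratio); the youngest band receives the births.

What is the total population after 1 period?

Period 1:
Births: 2900 × 0.426 = 1235
15–29: 5100 × 0.978 = 4988
30–44: 2900 × 0.968 = 2807
45–59: 2300 × 0.964 = 2217
60–74: 3000 × 0.97 = 2910
75–89: 12200 × 0.946 = 11541
Giving 1235 / 4988 / 2807 / 2217 / 2910 / 11541.
Total after period 1: 1235 + 4988 + 2807 + 2217 + 2910 + 11541 = 25698

25698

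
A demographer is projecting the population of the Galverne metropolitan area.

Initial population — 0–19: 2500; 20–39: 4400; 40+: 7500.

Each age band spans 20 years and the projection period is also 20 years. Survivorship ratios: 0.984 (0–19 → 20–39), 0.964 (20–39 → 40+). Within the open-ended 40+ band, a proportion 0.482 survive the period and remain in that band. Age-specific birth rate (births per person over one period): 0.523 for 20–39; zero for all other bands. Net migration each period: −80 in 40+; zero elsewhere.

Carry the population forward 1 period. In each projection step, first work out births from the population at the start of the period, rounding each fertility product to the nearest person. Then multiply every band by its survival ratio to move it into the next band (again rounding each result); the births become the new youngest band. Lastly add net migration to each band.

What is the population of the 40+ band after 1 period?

Period 1:
Births: 4400 * 0.523 = 2301
20–39: 2500 * 0.984 = 2460
40+: 4400 * 0.964 + 7500 * 0.482 = 4242 + 3615 = 7857
Net migration: 40+ − 80 → 7777
Population now: 0–19=2301, 20–39=2460, 40+=7777

7777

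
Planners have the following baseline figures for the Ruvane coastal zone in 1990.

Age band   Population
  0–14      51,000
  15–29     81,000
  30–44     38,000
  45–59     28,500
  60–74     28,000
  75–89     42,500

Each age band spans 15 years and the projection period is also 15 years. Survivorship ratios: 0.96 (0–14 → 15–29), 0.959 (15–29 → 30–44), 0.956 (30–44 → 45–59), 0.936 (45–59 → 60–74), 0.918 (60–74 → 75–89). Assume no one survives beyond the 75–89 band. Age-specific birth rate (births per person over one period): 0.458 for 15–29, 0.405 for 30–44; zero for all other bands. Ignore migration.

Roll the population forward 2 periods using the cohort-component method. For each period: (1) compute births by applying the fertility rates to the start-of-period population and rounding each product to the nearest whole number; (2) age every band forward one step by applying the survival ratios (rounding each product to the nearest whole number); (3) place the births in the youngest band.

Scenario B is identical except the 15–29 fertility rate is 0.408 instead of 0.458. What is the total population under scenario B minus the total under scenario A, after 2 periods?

-6336

Call the groups 1 to 6, youngest first.
[period 1]
Births: 81000 * 0.458 = 37098  |  38000 * 0.405 = 15390 ⇒ total 52488
Group 2: 51000 * 0.96 = 48960
Group 3: 81000 * 0.959 = 77679
Group 4: 38000 * 0.956 = 36328
Group 5: 28500 * 0.936 = 26676
Group 6: 28000 * 0.918 = 25704
→ [52488, 48960, 77679, 36328, 26676, 25704]
[period 2]
Births: 48960 * 0.458 = 22424  |  77679 * 0.405 = 31460 ⇒ total 53884
Group 2: 52488 * 0.96 = 50388
Group 3: 48960 * 0.959 = 46953
Group 4: 77679 * 0.956 = 74261
Group 5: 36328 * 0.936 = 34003
Group 6: 26676 * 0.918 = 24489
→ [53884, 50388, 46953, 74261, 34003, 24489]
Scenario A total after 2 periods: 283978
Scenario B projection —
[period 1]
Births: 81000 * 0.408 = 33048  |  38000 * 0.405 = 15390 ⇒ total 48438
Group 2: 51000 * 0.96 = 48960
Group 3: 81000 * 0.959 = 77679
Group 4: 38000 * 0.956 = 36328
Group 5: 28500 * 0.936 = 26676
Group 6: 28000 * 0.918 = 25704
→ [48438, 48960, 77679, 36328, 26676, 25704]
[period 2]
Births: 48960 * 0.408 = 19976  |  77679 * 0.405 = 31460 ⇒ total 51436
Group 2: 48438 * 0.96 = 46500
Group 3: 48960 * 0.959 = 46953
Group 4: 77679 * 0.956 = 74261
Group 5: 36328 * 0.936 = 34003
Group 6: 26676 * 0.918 = 24489
→ [51436, 46500, 46953, 74261, 34003, 24489]
Scenario B total after 2 periods: 277642
Difference B − A = 277642 − 283978 = -6336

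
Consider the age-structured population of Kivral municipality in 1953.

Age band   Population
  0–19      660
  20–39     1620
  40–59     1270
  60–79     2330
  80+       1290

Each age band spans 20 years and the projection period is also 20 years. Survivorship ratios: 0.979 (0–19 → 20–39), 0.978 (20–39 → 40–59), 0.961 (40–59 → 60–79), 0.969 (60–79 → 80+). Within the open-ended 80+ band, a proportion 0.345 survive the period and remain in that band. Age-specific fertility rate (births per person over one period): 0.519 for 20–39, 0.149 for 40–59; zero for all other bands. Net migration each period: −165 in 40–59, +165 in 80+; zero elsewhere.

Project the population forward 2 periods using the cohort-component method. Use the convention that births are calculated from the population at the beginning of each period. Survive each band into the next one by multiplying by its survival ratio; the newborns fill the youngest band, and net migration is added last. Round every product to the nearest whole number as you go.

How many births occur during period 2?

546

Let band 1 be 0–19 through band 5 = 80+.
— Period 1 —
Births: 1620 × 0.519 = 841, 1270 × 0.149 = 189 → 1030
Band 2: 660 × 0.979 = 646
Band 3: 1620 × 0.978 = 1584
Band 4: 1270 × 0.961 = 1220
Band 5: 2330 × 0.969 + 1290 × 0.345 = 2258 + 445 = 2703
Net migration: Band 3 − 165 → 1419; Band 5 + 165 → 2868
End of period: [1030, 646, 1419, 1220, 2868]
— Period 2 —
Births: 646 × 0.519 = 335, 1419 × 0.149 = 211 → 546
Band 2: 1030 × 0.979 = 1008
Band 3: 646 × 0.978 = 632
Band 4: 1419 × 0.961 = 1364
Band 5: 1220 × 0.969 + 2868 × 0.345 = 1182 + 989 = 2171
Net migration: Band 3 − 165 → 467; Band 5 + 165 → 2336
End of period: [546, 1008, 467, 1364, 2336]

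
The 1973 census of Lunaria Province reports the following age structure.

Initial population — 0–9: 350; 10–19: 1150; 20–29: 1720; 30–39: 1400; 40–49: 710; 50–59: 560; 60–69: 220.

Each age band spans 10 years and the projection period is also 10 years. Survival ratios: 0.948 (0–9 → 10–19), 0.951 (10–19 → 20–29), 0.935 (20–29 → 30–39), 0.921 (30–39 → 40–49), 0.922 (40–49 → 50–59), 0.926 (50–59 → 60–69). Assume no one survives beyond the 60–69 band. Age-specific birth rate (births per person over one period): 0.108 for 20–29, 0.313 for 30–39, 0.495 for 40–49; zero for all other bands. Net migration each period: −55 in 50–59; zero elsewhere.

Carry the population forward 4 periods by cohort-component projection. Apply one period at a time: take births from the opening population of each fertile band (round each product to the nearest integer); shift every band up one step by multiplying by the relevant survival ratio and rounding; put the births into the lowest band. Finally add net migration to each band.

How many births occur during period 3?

1087

[period 1]
Births: 1720 × 0.108 = 186  |  1400 × 0.313 = 438  |  710 × 0.495 = 351 → total 975
10–19: 350 × 0.948 = 332
20–29: 1150 × 0.951 = 1094
30–39: 1720 × 0.935 = 1608
40–49: 1400 × 0.921 = 1289
50–59: 710 × 0.922 = 655
60–69: 560 × 0.926 = 519
Net migration: 50–59 − 55 → 600
Giving 975 / 332 / 1094 / 1608 / 1289 / 600 / 519.
[period 2]
Births: 1094 × 0.108 = 118  |  1608 × 0.313 = 503  |  1289 × 0.495 = 638 → total 1259
10–19: 975 × 0.948 = 924
20–29: 332 × 0.951 = 316
30–39: 1094 × 0.935 = 1023
40–49: 1608 × 0.921 = 1481
50–59: 1289 × 0.922 = 1188
60–69: 600 × 0.926 = 556
Net migration: 50–59 − 55 → 1133
Giving 1259 / 924 / 316 / 1023 / 1481 / 1133 / 556.
[period 3]
Births: 316 × 0.108 = 34  |  1023 × 0.313 = 320  |  1481 × 0.495 = 733 → total 1087
10–19: 1259 × 0.948 = 1194
20–29: 924 × 0.951 = 879
30–39: 316 × 0.935 = 295
40–49: 1023 × 0.921 = 942
50–59: 1481 × 0.922 = 1365
60–69: 1133 × 0.926 = 1049
Net migration: 50–59 − 55 → 1310
Giving 1087 / 1194 / 879 / 295 / 942 / 1310 / 1049.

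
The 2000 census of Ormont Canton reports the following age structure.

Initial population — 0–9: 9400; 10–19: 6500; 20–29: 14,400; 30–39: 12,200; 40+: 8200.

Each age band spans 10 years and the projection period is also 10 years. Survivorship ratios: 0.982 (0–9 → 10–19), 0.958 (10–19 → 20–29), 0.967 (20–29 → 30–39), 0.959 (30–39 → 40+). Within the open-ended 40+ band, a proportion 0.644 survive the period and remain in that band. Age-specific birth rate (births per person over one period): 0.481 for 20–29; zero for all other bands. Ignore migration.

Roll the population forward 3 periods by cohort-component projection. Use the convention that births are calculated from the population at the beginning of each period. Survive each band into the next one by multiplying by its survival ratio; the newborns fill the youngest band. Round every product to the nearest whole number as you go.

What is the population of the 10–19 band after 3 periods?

2941

Numbering the bands 1..5 from youngest to oldest:
After projecting period 1:
Births: 14400 × 0.481 = 6926
Band 2: 9400 × 0.982 = 9231
Band 3: 6500 × 0.958 = 6227
Band 4: 14400 × 0.967 = 13925
Band 5: 12200 × 0.959 + 8200 × 0.644 = 11700 + 5281 = 16981
Giving 6926 / 9231 / 6227 / 13925 / 16981.
After projecting period 2:
Births: 6227 × 0.481 = 2995
Band 2: 6926 × 0.982 = 6801
Band 3: 9231 × 0.958 = 8843
Band 4: 6227 × 0.967 = 6022
Band 5: 13925 × 0.959 + 16981 × 0.644 = 13354 + 10936 = 24290
Giving 2995 / 6801 / 8843 / 6022 / 24290.
After projecting period 3:
Births: 8843 × 0.481 = 4253
Band 2: 2995 × 0.982 = 2941
Band 3: 6801 × 0.958 = 6515
Band 4: 8843 × 0.967 = 8551
Band 5: 6022 × 0.959 + 24290 × 0.644 = 5775 + 15643 = 21418
Giving 4253 / 2941 / 6515 / 8551 / 21418.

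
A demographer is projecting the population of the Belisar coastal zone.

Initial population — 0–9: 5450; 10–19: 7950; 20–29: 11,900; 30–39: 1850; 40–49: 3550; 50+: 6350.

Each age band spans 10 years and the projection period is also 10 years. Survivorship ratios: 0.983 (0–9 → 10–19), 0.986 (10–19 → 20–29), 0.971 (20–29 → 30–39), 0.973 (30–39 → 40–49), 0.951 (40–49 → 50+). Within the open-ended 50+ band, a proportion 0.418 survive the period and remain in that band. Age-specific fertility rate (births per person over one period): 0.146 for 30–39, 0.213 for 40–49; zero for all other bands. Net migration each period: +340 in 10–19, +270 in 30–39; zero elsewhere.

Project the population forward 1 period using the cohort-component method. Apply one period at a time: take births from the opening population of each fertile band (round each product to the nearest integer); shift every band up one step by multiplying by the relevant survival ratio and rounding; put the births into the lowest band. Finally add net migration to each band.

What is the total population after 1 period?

Call the bands 1 to 6, youngest first.
[period 1]
Births: 1850 * 0.146 = 270 ; 3550 * 0.213 = 756 ⇒ total 1026
Band 2: 5450 * 0.983 = 5357
Band 3: 7950 * 0.986 = 7839
Band 4: 11900 * 0.971 = 11555
Band 5: 1850 * 0.973 = 1800
Band 6: 3550 * 0.951 + 6350 * 0.418 = 3376 + 2654 = 6030
Net migration: Band 2 + 340 → 5697; Band 4 + 270 → 11825
Giving 1026 / 5697 / 7839 / 11825 / 1800 / 6030.
Total after period 1: 1026 + 5697 + 7839 + 11825 + 1800 + 6030 = 34217

34217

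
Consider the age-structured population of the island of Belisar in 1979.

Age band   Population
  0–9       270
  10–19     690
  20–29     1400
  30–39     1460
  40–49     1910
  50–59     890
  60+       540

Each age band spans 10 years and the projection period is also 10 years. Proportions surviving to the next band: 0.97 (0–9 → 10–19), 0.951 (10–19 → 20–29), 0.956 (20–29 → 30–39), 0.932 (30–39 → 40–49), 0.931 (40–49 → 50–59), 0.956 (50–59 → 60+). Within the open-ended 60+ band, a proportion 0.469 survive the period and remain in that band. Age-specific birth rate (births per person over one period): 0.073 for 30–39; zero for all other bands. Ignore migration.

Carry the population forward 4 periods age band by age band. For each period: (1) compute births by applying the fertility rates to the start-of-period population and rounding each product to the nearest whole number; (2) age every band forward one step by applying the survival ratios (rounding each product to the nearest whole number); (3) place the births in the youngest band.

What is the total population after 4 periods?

3179

— Period 1 —
Births: 1460 * 0.073 = 107
10–19: 270 * 0.97 = 262
20–29: 690 * 0.951 = 656
30–39: 1400 * 0.956 = 1338
40–49: 1460 * 0.932 = 1361
50–59: 1910 * 0.931 = 1778
60+: 890 * 0.956 + 540 * 0.469 = 851 + 253 = 1104
Giving 107 / 262 / 656 / 1338 / 1361 / 1778 / 1104.
— Period 2 —
Births: 1338 * 0.073 = 98
10–19: 107 * 0.97 = 104
20–29: 262 * 0.951 = 249
30–39: 656 * 0.956 = 627
40–49: 1338 * 0.932 = 1247
50–59: 1361 * 0.931 = 1267
60+: 1778 * 0.956 + 1104 * 0.469 = 1700 + 518 = 2218
Giving 98 / 104 / 249 / 627 / 1247 / 1267 / 2218.
— Period 3 —
Births: 627 * 0.073 = 46
10–19: 98 * 0.97 = 95
20–29: 104 * 0.951 = 99
30–39: 249 * 0.956 = 238
40–49: 627 * 0.932 = 584
50–59: 1247 * 0.931 = 1161
60+: 1267 * 0.956 + 2218 * 0.469 = 1211 + 1040 = 2251
Giving 46 / 95 / 99 / 238 / 584 / 1161 / 2251.
— Period 4 —
Births: 238 * 0.073 = 17
10–19: 46 * 0.97 = 45
20–29: 95 * 0.951 = 90
30–39: 99 * 0.956 = 95
40–49: 238 * 0.932 = 222
50–59: 584 * 0.931 = 544
60+: 1161 * 0.956 + 2251 * 0.469 = 1110 + 1056 = 2166
Giving 17 / 45 / 90 / 95 / 222 / 544 / 2166.
Total after period 4: 17 + 45 + 90 + 95 + 222 + 544 + 2166 = 3179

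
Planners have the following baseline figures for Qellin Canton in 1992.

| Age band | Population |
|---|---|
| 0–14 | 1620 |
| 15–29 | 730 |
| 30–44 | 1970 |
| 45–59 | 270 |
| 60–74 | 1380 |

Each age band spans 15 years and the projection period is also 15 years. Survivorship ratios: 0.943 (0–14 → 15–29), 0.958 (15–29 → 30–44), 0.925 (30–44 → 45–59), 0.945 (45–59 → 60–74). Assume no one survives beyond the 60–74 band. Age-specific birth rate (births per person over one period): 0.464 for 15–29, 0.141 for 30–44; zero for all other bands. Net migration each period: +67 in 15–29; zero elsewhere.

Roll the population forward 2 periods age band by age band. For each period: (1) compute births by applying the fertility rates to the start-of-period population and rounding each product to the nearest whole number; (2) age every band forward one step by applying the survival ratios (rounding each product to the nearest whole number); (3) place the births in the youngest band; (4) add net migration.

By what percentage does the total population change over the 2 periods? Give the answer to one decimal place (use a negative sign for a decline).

-9.8

(Groups numbered youngest = 1 to oldest = 5.)
Period 1.
Births: 730 × 0.464 = 339 ; 1970 × 0.141 = 278 → 617
Group 2: 1620 × 0.943 = 1528
Group 3: 730 × 0.958 = 699
Group 4: 1970 × 0.925 = 1822
Group 5: 270 × 0.945 = 255
Net migration: Group 2 + 67 → 1595
Population now: 0–14=617, 15–29=1595, 30–44=699, 45–59=1822, 60–74=255
Period 2.
Births: 1595 × 0.464 = 740 ; 699 × 0.141 = 99 → 839
Group 2: 617 × 0.943 = 582
Group 3: 1595 × 0.958 = 1528
Group 4: 699 × 0.925 = 647
Group 5: 1822 × 0.945 = 1722
Net migration: Group 2 + 67 → 649
Population now: 0–14=839, 15–29=649, 30–44=1528, 45–59=647, 60–74=1722
Total: 5970 → 5385; change = -585; percentage change = -9.8%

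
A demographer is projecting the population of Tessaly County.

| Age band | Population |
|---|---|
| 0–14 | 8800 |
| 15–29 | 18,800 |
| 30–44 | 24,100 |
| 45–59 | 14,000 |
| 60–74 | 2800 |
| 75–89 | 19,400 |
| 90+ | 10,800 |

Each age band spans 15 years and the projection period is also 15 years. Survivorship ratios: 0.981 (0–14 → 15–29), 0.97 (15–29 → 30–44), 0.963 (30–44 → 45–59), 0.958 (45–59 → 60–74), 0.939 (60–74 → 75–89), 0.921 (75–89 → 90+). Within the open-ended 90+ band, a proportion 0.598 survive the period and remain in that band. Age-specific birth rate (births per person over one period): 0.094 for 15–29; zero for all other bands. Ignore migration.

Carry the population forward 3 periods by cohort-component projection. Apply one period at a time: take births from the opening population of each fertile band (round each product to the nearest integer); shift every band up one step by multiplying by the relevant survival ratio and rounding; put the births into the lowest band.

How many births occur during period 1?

Period 1:
Births: 18800 × 0.094 = 1767
15–29: 8800 × 0.981 = 8633
30–44: 18800 × 0.97 = 18236
45–59: 24100 × 0.963 = 23208
60–74: 14000 × 0.958 = 13412
75–89: 2800 × 0.939 = 2629
90+: 19400 × 0.921 + 10800 × 0.598 = 17867 + 6458 = 24325
Giving 1767 / 8633 / 18236 / 23208 / 13412 / 2629 / 24325.

1767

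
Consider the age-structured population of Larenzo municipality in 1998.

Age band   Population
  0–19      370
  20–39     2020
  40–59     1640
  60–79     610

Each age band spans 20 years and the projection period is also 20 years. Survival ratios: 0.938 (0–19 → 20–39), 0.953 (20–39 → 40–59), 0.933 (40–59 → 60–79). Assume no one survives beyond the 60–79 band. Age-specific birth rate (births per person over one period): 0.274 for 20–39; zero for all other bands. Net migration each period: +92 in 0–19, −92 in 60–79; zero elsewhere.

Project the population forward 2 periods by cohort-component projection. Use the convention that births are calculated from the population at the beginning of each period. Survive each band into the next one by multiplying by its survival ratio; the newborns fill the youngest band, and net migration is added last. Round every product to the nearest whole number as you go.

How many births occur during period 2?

95

Period 1.
Births: 2020 * 0.274 = 553
20–39: 370 * 0.938 = 347
40–59: 2020 * 0.953 = 1925
60–79: 1640 * 0.933 = 1530
Net migration: 0–19 + 92 → 645; 60–79 − 92 → 1438
→ [645, 347, 1925, 1438]
Period 2.
Births: 347 * 0.274 = 95
20–39: 645 * 0.938 = 605
40–59: 347 * 0.953 = 331
60–79: 1925 * 0.933 = 1796
Net migration: 0–19 + 92 → 187; 60–79 − 92 → 1704
→ [187, 605, 331, 1704]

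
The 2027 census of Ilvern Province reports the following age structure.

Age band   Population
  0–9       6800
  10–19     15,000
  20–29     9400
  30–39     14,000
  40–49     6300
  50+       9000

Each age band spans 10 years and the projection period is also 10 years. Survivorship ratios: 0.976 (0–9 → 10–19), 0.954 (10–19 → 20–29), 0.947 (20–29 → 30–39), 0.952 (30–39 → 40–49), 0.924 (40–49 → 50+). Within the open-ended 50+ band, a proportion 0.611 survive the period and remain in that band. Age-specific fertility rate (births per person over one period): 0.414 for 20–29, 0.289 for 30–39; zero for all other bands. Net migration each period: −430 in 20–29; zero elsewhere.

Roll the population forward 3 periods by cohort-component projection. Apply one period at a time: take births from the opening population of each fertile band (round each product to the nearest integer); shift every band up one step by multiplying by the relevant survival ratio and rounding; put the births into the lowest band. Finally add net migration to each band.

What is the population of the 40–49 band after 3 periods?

Numbering the bands 1..6 from youngest to oldest:
Period 1.
Births: 9400 × 0.414 = 3892 ; 14000 × 0.289 = 4046 → total 7938
Band 2: 6800 × 0.976 = 6637
Band 3: 15000 × 0.954 = 14310
Band 4: 9400 × 0.947 = 8902
Band 5: 14000 × 0.952 = 13328
Band 6: 6300 × 0.924 + 9000 × 0.611 = 5821 + 5499 = 11320
Net migration: Band 3 − 430 → 13880
Population now: 0–9=7938, 10–19=6637, 20–29=13880, 30–39=8902, 40–49=13328, 50+=11320
Period 2.
Births: 13880 × 0.414 = 5746 ; 8902 × 0.289 = 2573 → total 8319
Band 2: 7938 × 0.976 = 7747
Band 3: 6637 × 0.954 = 6332
Band 4: 13880 × 0.947 = 13144
Band 5: 8902 × 0.952 = 8475
Band 6: 13328 × 0.924 + 11320 × 0.611 = 12315 + 6917 = 19232
Net migration: Band 3 − 430 → 5902
Population now: 0–9=8319, 10–19=7747, 20–29=5902, 30–39=13144, 40–49=8475, 50+=19232
Period 3.
Births: 5902 × 0.414 = 2443 ; 13144 × 0.289 = 3799 → total 6242
Band 2: 8319 × 0.976 = 8119
Band 3: 7747 × 0.954 = 7391
Band 4: 5902 × 0.947 = 5589
Band 5: 13144 × 0.952 = 12513
Band 6: 8475 × 0.924 + 19232 × 0.611 = 7831 + 11751 = 19582
Net migration: Band 3 − 430 → 6961
Population now: 0–9=6242, 10–19=8119, 20–29=6961, 30–39=5589, 40–49=12513, 50+=19582

12513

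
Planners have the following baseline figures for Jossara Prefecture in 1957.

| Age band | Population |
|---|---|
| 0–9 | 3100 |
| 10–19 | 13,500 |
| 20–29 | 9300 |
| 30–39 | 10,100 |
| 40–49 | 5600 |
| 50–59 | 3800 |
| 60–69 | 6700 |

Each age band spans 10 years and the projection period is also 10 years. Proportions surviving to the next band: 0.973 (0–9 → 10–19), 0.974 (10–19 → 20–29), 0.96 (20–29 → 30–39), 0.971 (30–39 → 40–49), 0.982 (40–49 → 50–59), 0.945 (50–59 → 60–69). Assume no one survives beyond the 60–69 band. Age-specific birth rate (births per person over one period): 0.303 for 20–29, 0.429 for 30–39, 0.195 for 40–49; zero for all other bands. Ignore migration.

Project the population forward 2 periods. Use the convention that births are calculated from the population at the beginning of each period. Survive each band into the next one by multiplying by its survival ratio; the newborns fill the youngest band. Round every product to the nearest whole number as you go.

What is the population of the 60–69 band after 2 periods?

5197

(Groups numbered youngest = 1 to oldest = 7.)
— Period 1 —
Births: 9300 × 0.303 = 2818 ; 10100 × 0.429 = 4333 ; 5600 × 0.195 = 1092 → total 8243
Group 2: 3100 × 0.973 = 3016
Group 3: 13500 × 0.974 = 13149
Group 4: 9300 × 0.96 = 8928
Group 5: 10100 × 0.971 = 9807
Group 6: 5600 × 0.982 = 5499
Group 7: 3800 × 0.945 = 3591
Giving 8243 / 3016 / 13149 / 8928 / 9807 / 5499 / 3591.
— Period 2 —
Births: 13149 × 0.303 = 3984 ; 8928 × 0.429 = 3830 ; 9807 × 0.195 = 1912 → total 9726
Group 2: 8243 × 0.973 = 8020
Group 3: 3016 × 0.974 = 2938
Group 4: 13149 × 0.96 = 12623
Group 5: 8928 × 0.971 = 8669
Group 6: 9807 × 0.982 = 9630
Group 7: 5499 × 0.945 = 5197
Giving 9726 / 8020 / 2938 / 12623 / 8669 / 9630 / 5197.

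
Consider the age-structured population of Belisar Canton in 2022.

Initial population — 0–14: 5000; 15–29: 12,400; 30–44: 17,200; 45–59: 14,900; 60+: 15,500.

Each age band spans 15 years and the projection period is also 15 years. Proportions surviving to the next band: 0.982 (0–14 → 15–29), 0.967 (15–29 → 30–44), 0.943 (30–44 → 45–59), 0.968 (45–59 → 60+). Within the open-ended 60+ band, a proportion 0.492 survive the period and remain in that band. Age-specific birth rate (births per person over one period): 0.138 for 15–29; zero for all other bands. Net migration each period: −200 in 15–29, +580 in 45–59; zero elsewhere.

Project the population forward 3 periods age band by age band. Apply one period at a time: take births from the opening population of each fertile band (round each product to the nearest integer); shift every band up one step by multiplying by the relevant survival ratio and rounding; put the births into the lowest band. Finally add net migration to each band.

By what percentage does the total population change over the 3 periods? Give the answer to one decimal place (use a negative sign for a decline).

-51.1

Call the groups 1 to 5, youngest first.
— Period 1 —
Births: 12400 × 0.138 = 1711
Group 2: 5000 × 0.982 = 4910
Group 3: 12400 × 0.967 = 11991
Group 4: 17200 × 0.943 = 16220
Group 5: 14900 × 0.968 + 15500 × 0.492 = 14423 + 7626 = 22049
Net migration: Group 2 − 200 → 4710; Group 4 + 580 → 16800
End of period: [1711, 4710, 11991, 16800, 22049]
— Period 2 —
Births: 4710 × 0.138 = 650
Group 2: 1711 × 0.982 = 1680
Group 3: 4710 × 0.967 = 4555
Group 4: 11991 × 0.943 = 11308
Group 5: 16800 × 0.968 + 22049 × 0.492 = 16262 + 10848 = 27110
Net migration: Group 2 − 200 → 1480; Group 4 + 580 → 11888
End of period: [650, 1480, 4555, 11888, 27110]
— Period 3 —
Births: 1480 × 0.138 = 204
Group 2: 650 × 0.982 = 638
Group 3: 1480 × 0.967 = 1431
Group 4: 4555 × 0.943 = 4295
Group 5: 11888 × 0.968 + 27110 × 0.492 = 11508 + 13338 = 24846
Net migration: Group 2 − 200 → 438; Group 4 + 580 → 4875
End of period: [204, 438, 1431, 4875, 24846]
Total: 65000 → 31794; change = -33206; percentage change = -51.1%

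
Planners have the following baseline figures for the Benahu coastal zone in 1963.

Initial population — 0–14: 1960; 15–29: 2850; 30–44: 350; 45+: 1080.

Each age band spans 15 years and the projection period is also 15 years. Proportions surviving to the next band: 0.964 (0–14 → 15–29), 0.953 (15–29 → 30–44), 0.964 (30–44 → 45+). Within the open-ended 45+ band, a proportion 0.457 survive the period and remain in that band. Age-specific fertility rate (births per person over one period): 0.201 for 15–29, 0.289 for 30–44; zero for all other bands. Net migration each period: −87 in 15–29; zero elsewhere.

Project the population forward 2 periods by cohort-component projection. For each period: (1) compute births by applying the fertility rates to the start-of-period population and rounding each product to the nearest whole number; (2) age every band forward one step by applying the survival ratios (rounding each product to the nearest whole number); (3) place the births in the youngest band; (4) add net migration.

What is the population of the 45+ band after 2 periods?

2998

[period 1]
Births: 2850 × 0.201 = 573 ; 350 × 0.289 = 101 → total 674
15–29: 1960 × 0.964 = 1889
30–44: 2850 × 0.953 = 2716
45+: 350 × 0.964 + 1080 × 0.457 = 337 + 494 = 831
Net migration: 15–29 − 87 → 1802
End of period: [674, 1802, 2716, 831]
[period 2]
Births: 1802 × 0.201 = 362 ; 2716 × 0.289 = 785 → total 1147
15–29: 674 × 0.964 = 650
30–44: 1802 × 0.953 = 1717
45+: 2716 × 0.964 + 831 × 0.457 = 2618 + 380 = 2998
Net migration: 15–29 − 87 → 563
End of period: [1147, 563, 1717, 2998]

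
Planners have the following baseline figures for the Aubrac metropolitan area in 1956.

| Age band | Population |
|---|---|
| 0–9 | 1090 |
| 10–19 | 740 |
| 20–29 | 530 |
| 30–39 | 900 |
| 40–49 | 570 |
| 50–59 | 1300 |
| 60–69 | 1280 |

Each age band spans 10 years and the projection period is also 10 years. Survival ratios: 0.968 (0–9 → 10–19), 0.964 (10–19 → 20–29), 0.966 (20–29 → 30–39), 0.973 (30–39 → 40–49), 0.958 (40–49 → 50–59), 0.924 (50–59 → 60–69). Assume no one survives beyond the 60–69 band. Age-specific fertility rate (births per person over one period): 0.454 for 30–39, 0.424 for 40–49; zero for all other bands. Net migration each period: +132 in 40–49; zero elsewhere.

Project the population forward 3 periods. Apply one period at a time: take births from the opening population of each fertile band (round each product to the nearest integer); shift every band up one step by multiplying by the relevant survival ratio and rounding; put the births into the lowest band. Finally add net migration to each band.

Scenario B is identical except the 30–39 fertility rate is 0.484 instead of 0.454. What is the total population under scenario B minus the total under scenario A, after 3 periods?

Period 1:
Births: 900 × 0.454 = 409 ; 570 × 0.424 = 242 → total 651
10–19: 1090 × 0.968 = 1055
20–29: 740 × 0.964 = 713
30–39: 530 × 0.966 = 512
40–49: 900 × 0.973 = 876
50–59: 570 × 0.958 = 546
60–69: 1300 × 0.924 = 1201
Net migration: 40–49 + 132 → 1008
Population now: 0–9=651, 10–19=1055, 20–29=713, 30–39=512, 40–49=1008, 50–59=546, 60–69=1201
Period 2:
Births: 512 × 0.454 = 232 ; 1008 × 0.424 = 427 → total 659
10–19: 651 × 0.968 = 630
20–29: 1055 × 0.964 = 1017
30–39: 713 × 0.966 = 689
40–49: 512 × 0.973 = 498
50–59: 1008 × 0.958 = 966
60–69: 546 × 0.924 = 505
Net migration: 40–49 + 132 → 630
Population now: 0–9=659, 10–19=630, 20–29=1017, 30–39=689, 40–49=630, 50–59=966, 60–69=505
Period 3:
Births: 689 × 0.454 = 313 ; 630 × 0.424 = 267 → total 580
10–19: 659 × 0.968 = 638
20–29: 630 × 0.964 = 607
30–39: 1017 × 0.966 = 982
40–49: 689 × 0.973 = 670
50–59: 630 × 0.958 = 604
60–69: 966 × 0.924 = 893
Net migration: 40–49 + 132 → 802
Population now: 0–9=580, 10–19=638, 20–29=607, 30–39=982, 40–49=802, 50–59=604, 60–69=893
Scenario A total after 3 periods: 5106
Scenario B projection —
Period 1:
Births: 900 × 0.484 = 436 ; 570 × 0.424 = 242 → total 678
10–19: 1090 × 0.968 = 1055
20–29: 740 × 0.964 = 713
30–39: 530 × 0.966 = 512
40–49: 900 × 0.973 = 876
50–59: 570 × 0.958 = 546
60–69: 1300 × 0.924 = 1201
Net migration: 40–49 + 132 → 1008
Population now: 0–9=678, 10–19=1055, 20–29=713, 30–39=512, 40–49=1008, 50–59=546, 60–69=1201
Period 2:
Births: 512 × 0.484 = 248 ; 1008 × 0.424 = 427 → total 675
10–19: 678 × 0.968 = 656
20–29: 1055 × 0.964 = 1017
30–39: 713 × 0.966 = 689
40–49: 512 × 0.973 = 498
50–59: 1008 × 0.958 = 966
60–69: 546 × 0.924 = 505
Net migration: 40–49 + 132 → 630
Population now: 0–9=675, 10–19=656, 20–29=1017, 30–39=689, 40–49=630, 50–59=966, 60–69=505
Period 3:
Births: 689 × 0.484 = 333 ; 630 × 0.424 = 267 → total 600
10–19: 675 × 0.968 = 653
20–29: 656 × 0.964 = 632
30–39: 1017 × 0.966 = 982
40–49: 689 × 0.973 = 670
50–59: 630 × 0.958 = 604
60–69: 966 × 0.924 = 893
Net migration: 40–49 + 132 → 802
Population now: 0–9=600, 10–19=653, 20–29=632, 30–39=982, 40–49=802, 50–59=604, 60–69=893
Scenario B total after 3 periods: 5166
Difference B − A = 5166 − 5106 = 60

60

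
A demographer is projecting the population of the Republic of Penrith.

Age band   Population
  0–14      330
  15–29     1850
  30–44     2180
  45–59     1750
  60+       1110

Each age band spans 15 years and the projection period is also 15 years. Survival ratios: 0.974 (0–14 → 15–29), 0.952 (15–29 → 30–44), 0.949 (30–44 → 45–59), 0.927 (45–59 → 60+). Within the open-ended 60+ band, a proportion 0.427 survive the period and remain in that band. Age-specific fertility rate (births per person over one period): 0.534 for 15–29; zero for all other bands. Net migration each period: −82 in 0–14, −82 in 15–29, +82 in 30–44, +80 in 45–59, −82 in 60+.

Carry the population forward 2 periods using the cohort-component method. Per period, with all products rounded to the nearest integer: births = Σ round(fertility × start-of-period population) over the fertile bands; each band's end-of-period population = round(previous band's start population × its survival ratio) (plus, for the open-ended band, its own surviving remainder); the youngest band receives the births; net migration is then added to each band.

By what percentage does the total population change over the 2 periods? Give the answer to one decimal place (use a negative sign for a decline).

-20.3

Period 1:
Births: 1850 × 0.534 = 988
15–29: 330 × 0.974 = 321
30–44: 1850 × 0.952 = 1761
45–59: 2180 × 0.949 = 2069
60+: 1750 × 0.927 + 1110 × 0.427 = 1622 + 474 = 2096
Net migration: 0–14 − 82 → 906; 15–29 − 82 → 239; 30–44 + 82 → 1843; 45–59 + 80 → 2149; 60+ − 82 → 2014
Population now: 0–14=906, 15–29=239, 30–44=1843, 45–59=2149, 60+=2014
Period 2:
Births: 239 × 0.534 = 128
15–29: 906 × 0.974 = 882
30–44: 239 × 0.952 = 228
45–59: 1843 × 0.949 = 1749
60+: 2149 × 0.927 + 2014 × 0.427 = 1992 + 860 = 2852
Net migration: 0–14 − 82 → 46; 15–29 − 82 → 800; 30–44 + 82 → 310; 45–59 + 80 → 1829; 60+ − 82 → 2770
Population now: 0–14=46, 15–29=800, 30–44=310, 45–59=1829, 60+=2770
Total: 7220 → 5755; change = -1465; percentage change = -20.3%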